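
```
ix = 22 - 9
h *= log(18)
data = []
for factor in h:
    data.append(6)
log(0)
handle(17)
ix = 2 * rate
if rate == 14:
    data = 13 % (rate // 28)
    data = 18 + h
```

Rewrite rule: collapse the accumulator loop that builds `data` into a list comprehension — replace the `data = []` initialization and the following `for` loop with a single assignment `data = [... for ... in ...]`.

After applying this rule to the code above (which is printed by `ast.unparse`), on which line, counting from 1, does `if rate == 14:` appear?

7

Transformed code:
ix = 22 - 9
h *= log(18)
data = [6 for factor in h]
log(0)
handle(17)
ix = 2 * rate
if rate == 14:
    data = 13 % (rate // 28)
    data = 18 + h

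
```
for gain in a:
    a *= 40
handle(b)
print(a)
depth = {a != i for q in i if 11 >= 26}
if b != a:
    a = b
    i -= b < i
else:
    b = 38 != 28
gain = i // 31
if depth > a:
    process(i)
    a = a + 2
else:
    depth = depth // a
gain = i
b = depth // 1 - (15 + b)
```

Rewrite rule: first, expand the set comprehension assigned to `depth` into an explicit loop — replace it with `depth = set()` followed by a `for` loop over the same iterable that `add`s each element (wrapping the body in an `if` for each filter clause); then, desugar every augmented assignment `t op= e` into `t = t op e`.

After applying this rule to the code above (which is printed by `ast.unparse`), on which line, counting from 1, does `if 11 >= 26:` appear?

Transformed code:
for gain in a:
    a = a * 40
handle(b)
print(a)
depth = set()
for q in i:
    if 11 >= 26:
        depth.add(a != i)
if b != a:
    a = b
    i = i - (b < i)
else:
    b = 38 != 28
gain = i // 31
if depth > a:
    process(i)
    a = a + 2
else:
    depth = depth // a
gain = i
b = depth // 1 - (15 + b)

7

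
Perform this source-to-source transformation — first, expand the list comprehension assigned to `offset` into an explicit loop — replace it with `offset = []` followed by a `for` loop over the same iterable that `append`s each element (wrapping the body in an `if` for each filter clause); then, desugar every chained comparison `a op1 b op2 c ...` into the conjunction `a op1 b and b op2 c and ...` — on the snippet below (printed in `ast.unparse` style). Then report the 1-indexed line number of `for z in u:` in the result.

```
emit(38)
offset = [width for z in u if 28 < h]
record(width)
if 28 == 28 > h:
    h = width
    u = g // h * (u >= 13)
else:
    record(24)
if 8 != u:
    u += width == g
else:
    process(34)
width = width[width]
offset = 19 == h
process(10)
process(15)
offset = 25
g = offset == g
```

3

Transformed code:
emit(38)
offset = []
for z in u:
    if 28 < h:
        offset.append(width)
record(width)
if 28 == 28 and 28 > h:
    h = width
    u = g // h * (u >= 13)
else:
    record(24)
if 8 != u:
    u += width == g
else:
    process(34)
width = width[width]
offset = 19 == h
process(10)
process(15)
offset = 25
g = offset == g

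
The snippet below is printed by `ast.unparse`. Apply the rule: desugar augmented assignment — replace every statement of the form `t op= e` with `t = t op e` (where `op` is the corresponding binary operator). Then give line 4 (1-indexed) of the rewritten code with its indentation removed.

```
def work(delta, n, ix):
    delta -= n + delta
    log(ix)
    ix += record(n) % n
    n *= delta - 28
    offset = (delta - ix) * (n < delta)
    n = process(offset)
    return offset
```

Transformed code:
def work(delta, n, ix):
    delta = delta - (n + delta)
    log(ix)
    ix = ix + record(n) % n
    n = n * (delta - 28)
    offset = (delta - ix) * (n < delta)
    n = process(offset)
    return offset

ix = ix + record(n) % n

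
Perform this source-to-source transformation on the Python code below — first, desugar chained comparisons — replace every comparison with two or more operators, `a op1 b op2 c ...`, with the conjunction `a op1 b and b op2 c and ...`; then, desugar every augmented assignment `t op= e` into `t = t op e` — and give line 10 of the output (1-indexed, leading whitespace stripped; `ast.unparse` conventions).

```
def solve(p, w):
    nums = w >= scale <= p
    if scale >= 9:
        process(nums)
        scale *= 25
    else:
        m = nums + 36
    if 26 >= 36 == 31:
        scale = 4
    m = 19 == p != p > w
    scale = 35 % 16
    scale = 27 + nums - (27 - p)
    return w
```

Transformed code:
def solve(p, w):
    nums = w >= scale and scale <= p
    if scale >= 9:
        process(nums)
        scale = scale * 25
    else:
        m = nums + 36
    if 26 >= 36 and 36 == 31:
        scale = 4
    m = 19 == p and p != p and (p > w)
    scale = 35 % 16
    scale = 27 + nums - (27 - p)
    return w

m = 19 == p and p != p and (p > w)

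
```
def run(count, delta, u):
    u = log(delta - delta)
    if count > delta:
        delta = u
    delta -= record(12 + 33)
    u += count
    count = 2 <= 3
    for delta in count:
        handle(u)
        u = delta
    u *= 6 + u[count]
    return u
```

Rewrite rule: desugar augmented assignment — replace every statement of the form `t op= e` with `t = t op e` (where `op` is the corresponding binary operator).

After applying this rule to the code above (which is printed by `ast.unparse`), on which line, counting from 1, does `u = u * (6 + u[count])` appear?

Transformed code:
def run(count, delta, u):
    u = log(delta - delta)
    if count > delta:
        delta = u
    delta = delta - record(12 + 33)
    u = u + count
    count = 2 <= 3
    for delta in count:
        handle(u)
        u = delta
    u = u * (6 + u[count])
    return u

11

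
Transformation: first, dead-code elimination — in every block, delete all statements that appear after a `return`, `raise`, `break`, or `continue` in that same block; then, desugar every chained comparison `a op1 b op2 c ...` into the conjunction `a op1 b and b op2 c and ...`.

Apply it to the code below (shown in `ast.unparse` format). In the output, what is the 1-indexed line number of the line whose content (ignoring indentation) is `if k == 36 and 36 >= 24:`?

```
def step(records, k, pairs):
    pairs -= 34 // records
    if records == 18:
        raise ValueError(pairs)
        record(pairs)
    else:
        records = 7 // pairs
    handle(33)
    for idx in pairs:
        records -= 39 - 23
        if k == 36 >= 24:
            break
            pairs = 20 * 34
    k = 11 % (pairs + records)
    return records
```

Transformed code:
def step(records, k, pairs):
    pairs -= 34 // records
    if records == 18:
        raise ValueError(pairs)
    else:
        records = 7 // pairs
    handle(33)
    for idx in pairs:
        records -= 39 - 23
        if k == 36 and 36 >= 24:
            break
    k = 11 % (pairs + records)
    return records

10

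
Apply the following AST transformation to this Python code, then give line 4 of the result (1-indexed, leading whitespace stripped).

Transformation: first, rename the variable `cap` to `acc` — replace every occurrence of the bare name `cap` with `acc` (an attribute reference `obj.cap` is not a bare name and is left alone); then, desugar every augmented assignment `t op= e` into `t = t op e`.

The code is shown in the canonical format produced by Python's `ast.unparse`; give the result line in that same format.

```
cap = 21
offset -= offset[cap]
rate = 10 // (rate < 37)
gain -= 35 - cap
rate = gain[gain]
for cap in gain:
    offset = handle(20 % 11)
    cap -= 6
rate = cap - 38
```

Transformed code:
acc = 21
offset = offset - offset[acc]
rate = 10 // (rate < 37)
gain = gain - (35 - acc)
rate = gain[gain]
for acc in gain:
    offset = handle(20 % 11)
    acc = acc - 6
rate = acc - 38

gain = gain - (35 - acc)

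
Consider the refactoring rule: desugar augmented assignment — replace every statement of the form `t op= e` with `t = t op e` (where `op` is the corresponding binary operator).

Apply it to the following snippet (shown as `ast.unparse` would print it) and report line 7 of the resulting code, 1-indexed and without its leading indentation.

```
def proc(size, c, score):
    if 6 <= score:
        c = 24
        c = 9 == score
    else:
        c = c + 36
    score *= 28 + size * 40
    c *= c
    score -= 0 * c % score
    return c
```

Transformed code:
def proc(size, c, score):
    if 6 <= score:
        c = 24
        c = 9 == score
    else:
        c = c + 36
    score = score * (28 + size * 40)
    c = c * c
    score = score - 0 * c % score
    return c

score = score * (28 + size * 40)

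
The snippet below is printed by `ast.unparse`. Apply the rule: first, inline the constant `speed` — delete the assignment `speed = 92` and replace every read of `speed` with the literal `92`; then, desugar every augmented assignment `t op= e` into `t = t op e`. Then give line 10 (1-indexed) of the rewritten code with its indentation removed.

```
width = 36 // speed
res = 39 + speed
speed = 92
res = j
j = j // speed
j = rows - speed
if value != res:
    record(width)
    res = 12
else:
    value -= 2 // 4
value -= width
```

Transformed code:
width = 36 // 92
res = 39 + 92
res = j
j = j // 92
j = rows - 92
if value != res:
    record(width)
    res = 12
else:
    value = value - 2 // 4
value = value - width

value = value - 2 // 4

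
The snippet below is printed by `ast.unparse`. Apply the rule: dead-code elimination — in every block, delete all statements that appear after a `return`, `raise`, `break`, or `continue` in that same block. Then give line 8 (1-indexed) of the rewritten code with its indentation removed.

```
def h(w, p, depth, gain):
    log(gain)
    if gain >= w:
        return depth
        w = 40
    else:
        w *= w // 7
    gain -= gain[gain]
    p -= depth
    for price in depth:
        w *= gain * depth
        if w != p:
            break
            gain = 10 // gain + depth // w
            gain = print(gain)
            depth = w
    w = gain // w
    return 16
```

p -= depth

Transformed code:
def h(w, p, depth, gain):
    log(gain)
    if gain >= w:
        return depth
    else:
        w *= w // 7
    gain -= gain[gain]
    p -= depth
    for price in depth:
        w *= gain * depth
        if w != p:
            break
    w = gain // w
    return 16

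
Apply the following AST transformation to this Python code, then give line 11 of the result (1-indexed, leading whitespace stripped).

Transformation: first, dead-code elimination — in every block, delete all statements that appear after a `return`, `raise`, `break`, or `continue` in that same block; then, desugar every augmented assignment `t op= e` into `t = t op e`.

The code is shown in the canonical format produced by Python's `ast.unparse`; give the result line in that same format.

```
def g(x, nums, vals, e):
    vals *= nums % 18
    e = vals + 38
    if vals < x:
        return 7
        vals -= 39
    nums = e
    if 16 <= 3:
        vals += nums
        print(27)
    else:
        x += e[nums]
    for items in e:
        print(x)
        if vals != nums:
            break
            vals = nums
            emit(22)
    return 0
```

Transformed code:
def g(x, nums, vals, e):
    vals = vals * (nums % 18)
    e = vals + 38
    if vals < x:
        return 7
    nums = e
    if 16 <= 3:
        vals = vals + nums
        print(27)
    else:
        x = x + e[nums]
    for items in e:
        print(x)
        if vals != nums:
            break
    return 0

x = x + e[nums]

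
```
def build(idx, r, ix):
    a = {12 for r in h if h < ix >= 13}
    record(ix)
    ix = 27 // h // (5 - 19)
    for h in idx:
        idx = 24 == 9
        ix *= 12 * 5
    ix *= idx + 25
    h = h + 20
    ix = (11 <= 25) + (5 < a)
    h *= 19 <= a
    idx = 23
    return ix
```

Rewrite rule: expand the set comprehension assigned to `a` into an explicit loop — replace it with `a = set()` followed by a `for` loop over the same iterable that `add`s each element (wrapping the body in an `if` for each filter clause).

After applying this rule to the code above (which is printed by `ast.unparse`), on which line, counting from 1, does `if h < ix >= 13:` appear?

Transformed code:
def build(idx, r, ix):
    a = set()
    for r in h:
        if h < ix >= 13:
            a.add(12)
    record(ix)
    ix = 27 // h // (5 - 19)
    for h in idx:
        idx = 24 == 9
        ix *= 12 * 5
    ix *= idx + 25
    h = h + 20
    ix = (11 <= 25) + (5 < a)
    h *= 19 <= a
    idx = 23
    return ix

4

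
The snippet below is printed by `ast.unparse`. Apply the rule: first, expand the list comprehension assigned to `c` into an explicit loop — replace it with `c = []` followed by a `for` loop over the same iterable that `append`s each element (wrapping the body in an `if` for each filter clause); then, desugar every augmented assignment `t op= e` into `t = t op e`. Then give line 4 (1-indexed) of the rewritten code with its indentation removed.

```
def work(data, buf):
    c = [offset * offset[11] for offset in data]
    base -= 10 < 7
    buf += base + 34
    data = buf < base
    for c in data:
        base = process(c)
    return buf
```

Transformed code:
def work(data, buf):
    c = []
    for offset in data:
        c.append(offset * offset[11])
    base = base - (10 < 7)
    buf = buf + (base + 34)
    data = buf < base
    for c in data:
        base = process(c)
    return buf

c.append(offset * offset[11])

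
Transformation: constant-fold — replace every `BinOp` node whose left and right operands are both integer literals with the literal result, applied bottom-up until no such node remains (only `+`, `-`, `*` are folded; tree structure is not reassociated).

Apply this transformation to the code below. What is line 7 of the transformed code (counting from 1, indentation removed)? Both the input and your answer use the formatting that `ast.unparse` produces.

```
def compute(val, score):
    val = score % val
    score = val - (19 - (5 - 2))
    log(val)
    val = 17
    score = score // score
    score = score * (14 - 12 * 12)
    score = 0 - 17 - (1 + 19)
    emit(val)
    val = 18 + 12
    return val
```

score = score * -130

Transformed code:
def compute(val, score):
    val = score % val
    score = val - 16
    log(val)
    val = 17
    score = score // score
    score = score * -130
    score = -37
    emit(val)
    val = 30
    return val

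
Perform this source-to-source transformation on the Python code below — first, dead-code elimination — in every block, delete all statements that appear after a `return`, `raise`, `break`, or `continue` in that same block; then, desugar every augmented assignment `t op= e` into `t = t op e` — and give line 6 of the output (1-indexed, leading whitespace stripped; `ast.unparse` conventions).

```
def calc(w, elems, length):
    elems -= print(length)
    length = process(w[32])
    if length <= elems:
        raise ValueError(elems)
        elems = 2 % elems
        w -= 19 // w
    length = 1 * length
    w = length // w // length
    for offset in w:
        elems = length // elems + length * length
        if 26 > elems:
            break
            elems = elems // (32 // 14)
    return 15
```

Transformed code:
def calc(w, elems, length):
    elems = elems - print(length)
    length = process(w[32])
    if length <= elems:
        raise ValueError(elems)
    length = 1 * length
    w = length // w // length
    for offset in w:
        elems = length // elems + length * length
        if 26 > elems:
            break
    return 15

length = 1 * length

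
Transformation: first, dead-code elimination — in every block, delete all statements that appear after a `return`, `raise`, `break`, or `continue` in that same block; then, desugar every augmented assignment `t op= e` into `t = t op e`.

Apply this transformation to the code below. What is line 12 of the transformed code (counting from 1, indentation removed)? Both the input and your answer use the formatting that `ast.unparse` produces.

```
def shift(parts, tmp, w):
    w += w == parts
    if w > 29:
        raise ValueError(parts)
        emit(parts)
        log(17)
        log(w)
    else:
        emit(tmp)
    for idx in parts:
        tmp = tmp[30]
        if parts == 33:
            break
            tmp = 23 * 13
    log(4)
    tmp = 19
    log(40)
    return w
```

Transformed code:
def shift(parts, tmp, w):
    w = w + (w == parts)
    if w > 29:
        raise ValueError(parts)
    else:
        emit(tmp)
    for idx in parts:
        tmp = tmp[30]
        if parts == 33:
            break
    log(4)
    tmp = 19
    log(40)
    return w

tmp = 19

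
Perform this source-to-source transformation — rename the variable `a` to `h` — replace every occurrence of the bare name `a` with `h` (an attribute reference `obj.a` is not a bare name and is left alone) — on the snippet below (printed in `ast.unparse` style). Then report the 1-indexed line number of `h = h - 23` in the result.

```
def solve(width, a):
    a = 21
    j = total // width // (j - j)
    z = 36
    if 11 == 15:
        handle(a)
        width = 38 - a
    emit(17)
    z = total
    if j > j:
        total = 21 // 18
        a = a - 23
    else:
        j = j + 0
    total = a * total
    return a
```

12

Transformed code:
def solve(width, h):
    h = 21
    j = total // width // (j - j)
    z = 36
    if 11 == 15:
        handle(h)
        width = 38 - h
    emit(17)
    z = total
    if j > j:
        total = 21 // 18
        h = h - 23
    else:
        j = j + 0
    total = h * total
    return h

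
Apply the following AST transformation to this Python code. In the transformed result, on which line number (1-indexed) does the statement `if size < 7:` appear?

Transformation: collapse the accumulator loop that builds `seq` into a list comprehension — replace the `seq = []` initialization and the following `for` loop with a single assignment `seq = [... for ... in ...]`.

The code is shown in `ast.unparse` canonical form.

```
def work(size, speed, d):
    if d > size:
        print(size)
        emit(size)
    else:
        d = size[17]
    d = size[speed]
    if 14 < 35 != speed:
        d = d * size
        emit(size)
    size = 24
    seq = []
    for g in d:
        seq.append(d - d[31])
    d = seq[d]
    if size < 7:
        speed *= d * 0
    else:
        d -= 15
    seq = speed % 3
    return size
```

Transformed code:
def work(size, speed, d):
    if d > size:
        print(size)
        emit(size)
    else:
        d = size[17]
    d = size[speed]
    if 14 < 35 != speed:
        d = d * size
        emit(size)
    size = 24
    seq = [d - d[31] for g in d]
    d = seq[d]
    if size < 7:
        speed *= d * 0
    else:
        d -= 15
    seq = speed % 3
    return size

14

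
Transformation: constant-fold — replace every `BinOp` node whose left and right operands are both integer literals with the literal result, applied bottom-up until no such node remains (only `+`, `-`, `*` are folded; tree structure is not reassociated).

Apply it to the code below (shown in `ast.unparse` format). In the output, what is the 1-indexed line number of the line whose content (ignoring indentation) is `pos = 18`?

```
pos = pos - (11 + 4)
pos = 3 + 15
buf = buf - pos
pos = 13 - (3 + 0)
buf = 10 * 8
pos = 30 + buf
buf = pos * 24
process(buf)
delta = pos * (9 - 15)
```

Transformed code:
pos = pos - 15
pos = 18
buf = buf - pos
pos = 10
buf = 80
pos = 30 + buf
buf = pos * 24
process(buf)
delta = pos * -6

2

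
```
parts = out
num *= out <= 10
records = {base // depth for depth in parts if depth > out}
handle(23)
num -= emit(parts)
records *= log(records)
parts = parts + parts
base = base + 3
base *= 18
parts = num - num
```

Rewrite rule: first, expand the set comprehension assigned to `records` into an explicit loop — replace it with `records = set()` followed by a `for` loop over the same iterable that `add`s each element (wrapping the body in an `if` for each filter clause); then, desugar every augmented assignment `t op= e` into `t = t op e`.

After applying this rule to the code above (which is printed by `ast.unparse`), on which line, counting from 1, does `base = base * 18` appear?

Transformed code:
parts = out
num = num * (out <= 10)
records = set()
for depth in parts:
    if depth > out:
        records.add(base // depth)
handle(23)
num = num - emit(parts)
records = records * log(records)
parts = parts + parts
base = base + 3
base = base * 18
parts = num - num

12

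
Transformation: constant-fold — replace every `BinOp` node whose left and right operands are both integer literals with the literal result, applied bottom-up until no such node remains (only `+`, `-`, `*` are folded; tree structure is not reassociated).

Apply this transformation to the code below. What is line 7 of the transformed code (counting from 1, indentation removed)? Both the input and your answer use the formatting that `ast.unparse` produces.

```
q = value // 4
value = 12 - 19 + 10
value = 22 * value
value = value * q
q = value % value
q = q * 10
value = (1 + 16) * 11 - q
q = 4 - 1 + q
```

value = 187 - q

Transformed code:
q = value // 4
value = 3
value = 22 * value
value = value * q
q = value % value
q = q * 10
value = 187 - q
q = 3 + q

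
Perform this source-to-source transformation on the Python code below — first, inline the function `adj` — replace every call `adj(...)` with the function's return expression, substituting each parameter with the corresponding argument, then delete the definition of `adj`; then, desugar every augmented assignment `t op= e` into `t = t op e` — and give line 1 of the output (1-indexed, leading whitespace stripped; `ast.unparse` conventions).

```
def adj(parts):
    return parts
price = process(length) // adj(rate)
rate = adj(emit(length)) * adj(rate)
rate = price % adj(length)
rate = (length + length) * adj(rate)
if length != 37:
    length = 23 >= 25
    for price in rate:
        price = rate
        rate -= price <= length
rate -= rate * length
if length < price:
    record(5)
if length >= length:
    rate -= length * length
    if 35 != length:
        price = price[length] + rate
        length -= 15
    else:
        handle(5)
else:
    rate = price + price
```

Transformed code:
price = process(length) // rate
rate = emit(length) * rate
rate = price % length
rate = (length + length) * rate
if length != 37:
    length = 23 >= 25
    for price in rate:
        price = rate
        rate = rate - (price <= length)
rate = rate - rate * length
if length < price:
    record(5)
if length >= length:
    rate = rate - length * length
    if 35 != length:
        price = price[length] + rate
        length = length - 15
    else:
        handle(5)
else:
    rate = price + price

price = process(length) // rate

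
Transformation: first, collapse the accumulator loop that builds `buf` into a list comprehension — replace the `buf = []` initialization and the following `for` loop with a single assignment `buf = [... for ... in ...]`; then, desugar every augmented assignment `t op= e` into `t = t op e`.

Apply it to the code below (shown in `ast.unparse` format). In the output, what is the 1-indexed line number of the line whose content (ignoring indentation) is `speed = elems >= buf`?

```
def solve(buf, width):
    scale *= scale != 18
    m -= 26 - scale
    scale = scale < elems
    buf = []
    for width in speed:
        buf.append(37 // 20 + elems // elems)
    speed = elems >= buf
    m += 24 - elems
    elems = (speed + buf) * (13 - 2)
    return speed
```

6

Transformed code:
def solve(buf, width):
    scale = scale * (scale != 18)
    m = m - (26 - scale)
    scale = scale < elems
    buf = [37 // 20 + elems // elems for width in speed]
    speed = elems >= buf
    m = m + (24 - elems)
    elems = (speed + buf) * (13 - 2)
    return speed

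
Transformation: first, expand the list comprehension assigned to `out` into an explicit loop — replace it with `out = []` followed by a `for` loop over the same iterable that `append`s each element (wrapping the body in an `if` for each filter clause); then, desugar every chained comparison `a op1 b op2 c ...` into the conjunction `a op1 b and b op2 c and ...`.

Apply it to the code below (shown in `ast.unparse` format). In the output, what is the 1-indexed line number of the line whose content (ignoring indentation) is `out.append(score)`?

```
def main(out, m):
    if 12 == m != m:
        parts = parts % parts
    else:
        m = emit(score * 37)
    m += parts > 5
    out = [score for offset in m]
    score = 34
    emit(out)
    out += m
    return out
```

Transformed code:
def main(out, m):
    if 12 == m and m != m:
        parts = parts % parts
    else:
        m = emit(score * 37)
    m += parts > 5
    out = []
    for offset in m:
        out.append(score)
    score = 34
    emit(out)
    out += m
    return out

9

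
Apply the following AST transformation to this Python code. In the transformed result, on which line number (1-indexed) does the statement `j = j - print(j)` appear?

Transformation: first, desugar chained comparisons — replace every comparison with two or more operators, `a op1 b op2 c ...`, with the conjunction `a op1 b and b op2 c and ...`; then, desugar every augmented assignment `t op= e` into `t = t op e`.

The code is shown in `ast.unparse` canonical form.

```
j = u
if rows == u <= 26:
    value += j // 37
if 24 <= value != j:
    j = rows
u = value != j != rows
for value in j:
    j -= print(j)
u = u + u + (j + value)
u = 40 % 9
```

8

Transformed code:
j = u
if rows == u and u <= 26:
    value = value + j // 37
if 24 <= value and value != j:
    j = rows
u = value != j and j != rows
for value in j:
    j = j - print(j)
u = u + u + (j + value)
u = 40 % 9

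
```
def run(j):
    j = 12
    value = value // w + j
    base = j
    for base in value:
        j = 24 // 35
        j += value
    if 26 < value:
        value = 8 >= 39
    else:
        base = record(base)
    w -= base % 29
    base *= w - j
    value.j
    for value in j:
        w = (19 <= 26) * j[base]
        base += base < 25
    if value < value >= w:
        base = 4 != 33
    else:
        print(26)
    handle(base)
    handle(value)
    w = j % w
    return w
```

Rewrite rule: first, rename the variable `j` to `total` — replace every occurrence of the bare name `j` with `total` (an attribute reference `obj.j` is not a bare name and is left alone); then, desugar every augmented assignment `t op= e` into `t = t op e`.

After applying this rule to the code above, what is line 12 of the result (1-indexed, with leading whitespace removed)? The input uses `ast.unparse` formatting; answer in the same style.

w = w - base % 29

Transformed code:
def run(total):
    total = 12
    value = value // w + total
    base = total
    for base in value:
        total = 24 // 35
        total = total + value
    if 26 < value:
        value = 8 >= 39
    else:
        base = record(base)
    w = w - base % 29
    base = base * (w - total)
    value.j
    for value in total:
        w = (19 <= 26) * total[base]
        base = base + (base < 25)
    if value < value >= w:
        base = 4 != 33
    else:
        print(26)
    handle(base)
    handle(value)
    w = total % w
    return w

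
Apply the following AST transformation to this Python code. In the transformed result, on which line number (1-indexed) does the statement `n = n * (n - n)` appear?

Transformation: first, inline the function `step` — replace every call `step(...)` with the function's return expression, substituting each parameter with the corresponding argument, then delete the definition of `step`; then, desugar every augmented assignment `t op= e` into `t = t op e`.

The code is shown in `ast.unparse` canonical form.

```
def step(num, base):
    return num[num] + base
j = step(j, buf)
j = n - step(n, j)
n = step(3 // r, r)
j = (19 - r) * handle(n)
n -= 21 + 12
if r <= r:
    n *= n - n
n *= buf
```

7

Transformed code:
j = j[j] + buf
j = n - (n[n] + j)
n = (3 // r)[3 // r] + r
j = (19 - r) * handle(n)
n = n - (21 + 12)
if r <= r:
    n = n * (n - n)
n = n * buf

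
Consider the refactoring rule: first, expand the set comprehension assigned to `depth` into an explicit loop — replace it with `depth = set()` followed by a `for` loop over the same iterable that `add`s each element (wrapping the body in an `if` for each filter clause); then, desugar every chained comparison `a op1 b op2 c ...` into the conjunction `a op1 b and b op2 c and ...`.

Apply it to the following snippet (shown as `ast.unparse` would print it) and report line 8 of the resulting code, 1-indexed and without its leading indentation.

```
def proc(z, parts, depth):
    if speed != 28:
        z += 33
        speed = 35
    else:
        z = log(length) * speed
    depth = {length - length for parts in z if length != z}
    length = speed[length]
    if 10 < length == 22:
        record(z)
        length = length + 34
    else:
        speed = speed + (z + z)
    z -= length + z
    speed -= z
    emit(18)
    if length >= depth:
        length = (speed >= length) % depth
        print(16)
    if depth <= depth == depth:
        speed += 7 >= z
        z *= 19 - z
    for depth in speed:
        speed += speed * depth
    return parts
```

for parts in z:

Transformed code:
def proc(z, parts, depth):
    if speed != 28:
        z += 33
        speed = 35
    else:
        z = log(length) * speed
    depth = set()
    for parts in z:
        if length != z:
            depth.add(length - length)
    length = speed[length]
    if 10 < length and length == 22:
        record(z)
        length = length + 34
    else:
        speed = speed + (z + z)
    z -= length + z
    speed -= z
    emit(18)
    if length >= depth:
        length = (speed >= length) % depth
        print(16)
    if depth <= depth and depth == depth:
        speed += 7 >= z
        z *= 19 - z
    for depth in speed:
        speed += speed * depth
    return parts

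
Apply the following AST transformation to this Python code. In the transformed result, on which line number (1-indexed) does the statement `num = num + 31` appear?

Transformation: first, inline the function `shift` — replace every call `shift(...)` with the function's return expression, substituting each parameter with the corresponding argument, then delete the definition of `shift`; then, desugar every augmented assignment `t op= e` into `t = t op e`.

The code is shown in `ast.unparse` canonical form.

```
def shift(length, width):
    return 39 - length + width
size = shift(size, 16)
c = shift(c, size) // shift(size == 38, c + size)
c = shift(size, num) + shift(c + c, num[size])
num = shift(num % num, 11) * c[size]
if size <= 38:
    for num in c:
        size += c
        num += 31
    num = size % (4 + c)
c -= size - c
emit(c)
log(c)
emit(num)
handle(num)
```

8

Transformed code:
size = 39 - size + 16
c = (39 - c + size) // (39 - (size == 38) + (c + size))
c = 39 - size + num + (39 - (c + c) + num[size])
num = (39 - num % num + 11) * c[size]
if size <= 38:
    for num in c:
        size = size + c
        num = num + 31
    num = size % (4 + c)
c = c - (size - c)
emit(c)
log(c)
emit(num)
handle(num)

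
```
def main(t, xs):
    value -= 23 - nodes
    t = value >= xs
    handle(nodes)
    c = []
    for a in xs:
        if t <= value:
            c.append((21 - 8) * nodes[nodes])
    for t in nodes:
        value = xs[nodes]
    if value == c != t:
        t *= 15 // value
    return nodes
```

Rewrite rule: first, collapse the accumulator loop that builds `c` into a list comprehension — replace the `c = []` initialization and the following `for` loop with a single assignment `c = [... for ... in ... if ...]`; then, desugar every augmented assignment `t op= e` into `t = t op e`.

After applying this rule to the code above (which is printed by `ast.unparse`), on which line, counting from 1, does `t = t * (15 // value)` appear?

Transformed code:
def main(t, xs):
    value = value - (23 - nodes)
    t = value >= xs
    handle(nodes)
    c = [(21 - 8) * nodes[nodes] for a in xs if t <= value]
    for t in nodes:
        value = xs[nodes]
    if value == c != t:
        t = t * (15 // value)
    return nodes

9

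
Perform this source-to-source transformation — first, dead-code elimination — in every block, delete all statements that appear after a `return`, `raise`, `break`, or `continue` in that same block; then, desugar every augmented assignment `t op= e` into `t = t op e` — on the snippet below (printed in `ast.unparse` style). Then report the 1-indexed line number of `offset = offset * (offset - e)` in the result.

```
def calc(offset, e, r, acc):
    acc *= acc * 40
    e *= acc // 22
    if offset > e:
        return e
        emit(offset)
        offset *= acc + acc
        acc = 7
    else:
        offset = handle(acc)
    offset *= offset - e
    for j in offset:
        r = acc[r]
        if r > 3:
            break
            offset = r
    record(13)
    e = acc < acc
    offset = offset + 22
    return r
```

Transformed code:
def calc(offset, e, r, acc):
    acc = acc * (acc * 40)
    e = e * (acc // 22)
    if offset > e:
        return e
    else:
        offset = handle(acc)
    offset = offset * (offset - e)
    for j in offset:
        r = acc[r]
        if r > 3:
            break
    record(13)
    e = acc < acc
    offset = offset + 22
    return r

8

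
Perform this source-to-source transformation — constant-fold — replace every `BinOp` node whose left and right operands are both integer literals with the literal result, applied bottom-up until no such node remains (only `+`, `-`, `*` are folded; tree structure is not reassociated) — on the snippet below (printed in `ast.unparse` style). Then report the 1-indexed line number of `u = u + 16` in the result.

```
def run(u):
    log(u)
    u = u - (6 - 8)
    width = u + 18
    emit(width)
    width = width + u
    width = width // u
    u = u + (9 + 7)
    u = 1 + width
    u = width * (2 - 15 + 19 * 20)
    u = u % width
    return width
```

Transformed code:
def run(u):
    log(u)
    u = u - -2
    width = u + 18
    emit(width)
    width = width + u
    width = width // u
    u = u + 16
    u = 1 + width
    u = width * 367
    u = u % width
    return width

8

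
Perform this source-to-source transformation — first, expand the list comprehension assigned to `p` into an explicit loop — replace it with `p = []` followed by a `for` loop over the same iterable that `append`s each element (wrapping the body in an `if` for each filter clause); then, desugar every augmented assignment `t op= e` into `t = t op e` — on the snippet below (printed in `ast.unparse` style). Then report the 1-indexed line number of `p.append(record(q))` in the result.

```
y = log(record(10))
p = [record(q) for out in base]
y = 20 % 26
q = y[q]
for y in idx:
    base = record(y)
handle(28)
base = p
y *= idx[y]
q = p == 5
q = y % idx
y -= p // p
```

4

Transformed code:
y = log(record(10))
p = []
for out in base:
    p.append(record(q))
y = 20 % 26
q = y[q]
for y in idx:
    base = record(y)
handle(28)
base = p
y = y * idx[y]
q = p == 5
q = y % idx
y = y - p // p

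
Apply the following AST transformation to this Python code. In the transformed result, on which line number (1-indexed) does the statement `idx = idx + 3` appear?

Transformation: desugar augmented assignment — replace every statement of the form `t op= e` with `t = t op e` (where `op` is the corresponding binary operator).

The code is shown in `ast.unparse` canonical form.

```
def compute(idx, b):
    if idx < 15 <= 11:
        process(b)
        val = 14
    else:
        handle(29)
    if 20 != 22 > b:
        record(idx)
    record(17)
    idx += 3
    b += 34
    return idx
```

Transformed code:
def compute(idx, b):
    if idx < 15 <= 11:
        process(b)
        val = 14
    else:
        handle(29)
    if 20 != 22 > b:
        record(idx)
    record(17)
    idx = idx + 3
    b = b + 34
    return idx

10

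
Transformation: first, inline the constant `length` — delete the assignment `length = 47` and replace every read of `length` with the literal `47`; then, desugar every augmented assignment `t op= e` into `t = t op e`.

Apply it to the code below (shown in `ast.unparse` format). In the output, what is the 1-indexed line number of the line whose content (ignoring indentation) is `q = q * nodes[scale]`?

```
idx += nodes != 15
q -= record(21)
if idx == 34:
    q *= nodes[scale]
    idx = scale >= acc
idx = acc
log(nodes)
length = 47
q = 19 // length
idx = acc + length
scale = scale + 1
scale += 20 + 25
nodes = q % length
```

Transformed code:
idx = idx + (nodes != 15)
q = q - record(21)
if idx == 34:
    q = q * nodes[scale]
    idx = scale >= acc
idx = acc
log(nodes)
q = 19 // 47
idx = acc + 47
scale = scale + 1
scale = scale + (20 + 25)
nodes = q % 47

4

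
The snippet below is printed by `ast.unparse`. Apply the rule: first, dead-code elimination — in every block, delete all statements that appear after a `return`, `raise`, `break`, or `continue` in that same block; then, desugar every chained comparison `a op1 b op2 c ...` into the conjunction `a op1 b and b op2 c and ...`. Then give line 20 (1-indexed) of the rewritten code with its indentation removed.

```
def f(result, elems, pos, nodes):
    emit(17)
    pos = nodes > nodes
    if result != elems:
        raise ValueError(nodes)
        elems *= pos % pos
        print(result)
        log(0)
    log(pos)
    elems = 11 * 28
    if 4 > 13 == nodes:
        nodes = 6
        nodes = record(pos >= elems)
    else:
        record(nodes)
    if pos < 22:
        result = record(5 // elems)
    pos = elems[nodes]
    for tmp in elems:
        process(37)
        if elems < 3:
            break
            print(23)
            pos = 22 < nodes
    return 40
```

return 40

Transformed code:
def f(result, elems, pos, nodes):
    emit(17)
    pos = nodes > nodes
    if result != elems:
        raise ValueError(nodes)
    log(pos)
    elems = 11 * 28
    if 4 > 13 and 13 == nodes:
        nodes = 6
        nodes = record(pos >= elems)
    else:
        record(nodes)
    if pos < 22:
        result = record(5 // elems)
    pos = elems[nodes]
    for tmp in elems:
        process(37)
        if elems < 3:
            break
    return 40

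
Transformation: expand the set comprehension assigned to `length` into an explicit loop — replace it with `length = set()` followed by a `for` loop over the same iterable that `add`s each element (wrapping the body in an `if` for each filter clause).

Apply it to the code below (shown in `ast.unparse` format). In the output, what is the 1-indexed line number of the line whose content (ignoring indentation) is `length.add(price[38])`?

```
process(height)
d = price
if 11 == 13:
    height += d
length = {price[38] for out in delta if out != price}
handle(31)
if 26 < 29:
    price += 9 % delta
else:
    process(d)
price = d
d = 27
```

Transformed code:
process(height)
d = price
if 11 == 13:
    height += d
length = set()
for out in delta:
    if out != price:
        length.add(price[38])
handle(31)
if 26 < 29:
    price += 9 % delta
else:
    process(d)
price = d
d = 27

8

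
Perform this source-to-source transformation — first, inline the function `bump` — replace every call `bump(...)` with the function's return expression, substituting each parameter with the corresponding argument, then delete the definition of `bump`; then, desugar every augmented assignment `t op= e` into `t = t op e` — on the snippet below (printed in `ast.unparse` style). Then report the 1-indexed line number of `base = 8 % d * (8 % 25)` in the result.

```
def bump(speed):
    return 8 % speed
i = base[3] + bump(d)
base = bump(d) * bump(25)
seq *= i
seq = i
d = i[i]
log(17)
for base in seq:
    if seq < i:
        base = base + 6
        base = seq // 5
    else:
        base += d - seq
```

Transformed code:
i = base[3] + 8 % d
base = 8 % d * (8 % 25)
seq = seq * i
seq = i
d = i[i]
log(17)
for base in seq:
    if seq < i:
        base = base + 6
        base = seq // 5
    else:
        base = base + (d - seq)

2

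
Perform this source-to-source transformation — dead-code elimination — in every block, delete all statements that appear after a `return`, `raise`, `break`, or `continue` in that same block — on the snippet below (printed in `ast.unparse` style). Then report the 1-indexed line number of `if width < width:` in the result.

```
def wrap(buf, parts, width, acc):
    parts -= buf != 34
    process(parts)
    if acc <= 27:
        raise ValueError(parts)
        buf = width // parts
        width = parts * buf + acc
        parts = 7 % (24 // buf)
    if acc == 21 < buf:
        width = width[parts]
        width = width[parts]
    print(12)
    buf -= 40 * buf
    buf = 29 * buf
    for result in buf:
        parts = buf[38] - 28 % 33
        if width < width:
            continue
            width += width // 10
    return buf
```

14

Transformed code:
def wrap(buf, parts, width, acc):
    parts -= buf != 34
    process(parts)
    if acc <= 27:
        raise ValueError(parts)
    if acc == 21 < buf:
        width = width[parts]
        width = width[parts]
    print(12)
    buf -= 40 * buf
    buf = 29 * buf
    for result in buf:
        parts = buf[38] - 28 % 33
        if width < width:
            continue
    return buf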